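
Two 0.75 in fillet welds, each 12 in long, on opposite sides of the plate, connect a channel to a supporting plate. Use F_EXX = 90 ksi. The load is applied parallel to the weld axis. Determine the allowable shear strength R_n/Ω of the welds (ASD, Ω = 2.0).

R_n/Ω ≈ 344 kips

Effective throat t_e = 0.707 × 0.75 = 0.5302 in.
Total length L = 24 in; A_we = 0.5302 × 24 = 12.73 in².
F_nw = 0.6 F_EXX = 0.6 × 90 = 54 ksi.
R_n = 54 × 12.73 = 687.2 kips; R_n/Ω = 687.2/2.0 = 343.6 kips.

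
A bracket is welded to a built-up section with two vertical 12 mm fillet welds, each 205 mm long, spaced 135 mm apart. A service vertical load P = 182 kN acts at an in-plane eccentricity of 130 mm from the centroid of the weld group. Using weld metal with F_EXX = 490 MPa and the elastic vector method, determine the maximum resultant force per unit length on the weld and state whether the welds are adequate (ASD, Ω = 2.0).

Total weld length L_w = 410 mm. Treat welds as unit-width lines.
Polar moment about centroid: J = 2[d³/12 + d(b/2)²] = 2[205³/12 + 205×67.5²] = 3304000 mm³.
Direct shear f_v = P/L_w = 182×10³ / 410 = 443.9 N/mm (vertical).
Torsion M = P·e = 182×10³ × 130 = 23660000 N·mm.
Critical point at (x, y) = (67.5, 102.5) from centroid. f_tx = M·y/J = 734 N/mm; f_ty = M·x/J = 483.4 N/mm.
Resultant f_max = √[f_tx² + (f_v + f_ty)²] = √[734² + (443.9 + 483.4)²] = 1183 N/mm.
Capacity per unit length: r_n/Ω = (1/2.0) × 0.6 × 490 × (0.707 × 12) = 1247 N/mm.
1183 ≤ 1247 → adequate.

f_max ≈ 1180 N/mm; adequate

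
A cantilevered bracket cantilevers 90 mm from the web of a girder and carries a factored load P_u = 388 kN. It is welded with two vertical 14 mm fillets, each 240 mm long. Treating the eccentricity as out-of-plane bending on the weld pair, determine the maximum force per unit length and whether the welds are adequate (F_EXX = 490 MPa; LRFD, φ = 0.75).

f_max ≈ 1990 N/mm; adequate

L_w = 2 × 240 = 480 mm; section modulus (unit throat) S = 2 × L²/6 = 19200 mm².
Direct shear f_v = P/L_w = 388×10³/480 = 808.3 N/mm.
Moment M = P × e = 388×10³ × 90 = 34920000 N·mm; bending f_b = M/S = 1819 N/mm.
f_max = √(f_v² + f_b²) = √(808.3² + 1819²) = 1990 N/mm.
φr_n = 0.75 × 0.6 × 490 × (0.707 × 14) = 2183 N/mm → adequate.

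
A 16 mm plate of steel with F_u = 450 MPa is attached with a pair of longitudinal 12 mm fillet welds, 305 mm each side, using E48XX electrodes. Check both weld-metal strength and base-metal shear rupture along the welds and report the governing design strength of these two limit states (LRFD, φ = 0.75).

E48XX → F_EXX = 480 MPa.
t_e = 0.707 × 12 = 8.484 mm; L = 610 mm.
Weld metal: φR_n = 0.75 × 0.6 × 480 × 8.484 × 610 × 10⁻³ = 1118 kN.
Base metal (shear rupture): φR_n = 0.75 × 0.6 × 450 × 16 × 610 × 10⁻³ = 1976 kN.
Governing: weld metal.

φR_n ≈ 1120 kN (weld metal governs)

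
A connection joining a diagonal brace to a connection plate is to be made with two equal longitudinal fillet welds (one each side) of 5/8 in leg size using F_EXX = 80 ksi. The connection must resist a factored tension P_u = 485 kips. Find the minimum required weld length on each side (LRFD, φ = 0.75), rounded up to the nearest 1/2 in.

Throat t_e = 0.707 × 0.625 = 0.4419 in.
φr_n = 0.75 × 0.6 × 80 × 0.4419 = 15.91 kips/in.
L_req = P_u / φr_n = 485 / 15.91 = 30.49 in total.
Per side: 30.49 / 2 = 15.24 in.
Round up → use L = 15.5 in on each side.

L = 15.5 in on each side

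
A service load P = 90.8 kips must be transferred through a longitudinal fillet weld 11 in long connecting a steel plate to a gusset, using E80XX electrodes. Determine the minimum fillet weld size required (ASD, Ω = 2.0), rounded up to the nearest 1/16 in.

E80XX → F_EXX = 80 ksi.
Total weld length L = 11 in.
Required throat t_e = P × Ω / (0.6 F_EXX × L) = 90.8 × 2.0 / (0.6 × 80 × 11) = 0.3439 in.
Required leg w = t_e / 0.707 = 0.4865 in → use 1/2 in.

w = 1/2 in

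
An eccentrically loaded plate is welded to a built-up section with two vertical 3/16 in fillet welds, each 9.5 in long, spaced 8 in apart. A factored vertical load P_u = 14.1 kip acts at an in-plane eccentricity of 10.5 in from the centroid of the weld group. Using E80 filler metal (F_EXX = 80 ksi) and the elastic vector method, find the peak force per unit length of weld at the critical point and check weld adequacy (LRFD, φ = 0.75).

Total weld length L_w = 19 in. Treat welds as unit-width lines.
Polar moment about centroid: J = 2[d³/12 + d(b/2)²] = 2[9.5³/12 + 9.5×4²] = 446.9 in³.
Direct shear f_v = P/L_w = 14.1 / 19 = 0.7421 kip/in (vertical).
Torsion M = P·e = 14.1 × 10.5 = 148.05 kip·in.
Critical point at (x, y) = (4, 4.75) from centroid. f_tx = M·y/J = 1.574 kip/in; f_ty = M·x/J = 1.325 kip/in.
Resultant f_max = √[f_tx² + (f_v + f_ty)²] = √[1.574² + (0.7421 + 1.325)²] = 2.598 kip/in.
Capacity per unit length: φr_n = 0.75 × 0.6 × 80 × (0.707 × 0.1875) = 4.772 kip/in.
2.598 ≤ 4.772 → adequate.

f_max ≈ 2.6 kip/in; adequate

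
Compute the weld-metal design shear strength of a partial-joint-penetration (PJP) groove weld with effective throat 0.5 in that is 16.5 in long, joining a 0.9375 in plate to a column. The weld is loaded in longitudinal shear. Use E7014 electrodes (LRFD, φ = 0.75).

φR_n ≈ 260 kips

E70XX → F_EXX = 70 ksi.
Effective throat (given) t_e = 0.5 in.
A_we = 0.5 × 16.5 = 8.25 in².
F_nw = 0.6 F_EXX = 42 ksi.
φR_n = 0.75 × 42 × 8.25 = 259.9 kips.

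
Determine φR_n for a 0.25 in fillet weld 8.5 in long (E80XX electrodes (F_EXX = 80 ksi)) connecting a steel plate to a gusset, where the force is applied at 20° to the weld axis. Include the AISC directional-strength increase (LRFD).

φR_n ≈ 59.5 kips

t_e = 0.707 × 0.25 = 0.1767 in; A_we = 0.1767 × 8.5 = 1.502 in².
Directional factor: 1.0 + 0.5 sin^1.5(20°) = 1.1.
F_nw = 0.6 × 80 × 1.1 = 52.8 ksi.
φR_n = 0.75 × 52.8 × 1.502 = 59.49 kips.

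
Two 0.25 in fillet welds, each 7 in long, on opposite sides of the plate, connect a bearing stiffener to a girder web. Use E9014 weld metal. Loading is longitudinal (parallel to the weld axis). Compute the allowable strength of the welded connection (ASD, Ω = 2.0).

E90XX → F_EXX = 90 ksi.
Effective throat t_e = 0.707 × 0.25 = 0.1767 in.
Total length L = 14 in; A_we = 0.1767 × 14 = 2.474 in².
F_nw = 0.6 F_EXX = 0.6 × 90 = 54 ksi.
R_n = 54 × 2.474 = 133.6 kips; R_n/Ω = 133.6/2.0 = 66.81 kips.

R_n/Ω ≈ 66.8 kips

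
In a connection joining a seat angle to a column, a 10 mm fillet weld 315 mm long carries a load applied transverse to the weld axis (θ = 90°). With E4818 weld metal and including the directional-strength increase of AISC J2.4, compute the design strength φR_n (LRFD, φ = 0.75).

φR_n ≈ 722 kN

E48XX → F_EXX = 480 MPa.
t_e = 0.707 × 10 = 7.07 mm; A_we = 7.07 × 315 = 2227 mm².
Directional factor: 1.0 + 0.5 sin^1.5(90°) = 1.5.
F_nw = 0.6 × 480 × 1.5 = 432 MPa.
φR_n = 0.75 × 432 × 2227 × 10⁻³ = 721.6 kN.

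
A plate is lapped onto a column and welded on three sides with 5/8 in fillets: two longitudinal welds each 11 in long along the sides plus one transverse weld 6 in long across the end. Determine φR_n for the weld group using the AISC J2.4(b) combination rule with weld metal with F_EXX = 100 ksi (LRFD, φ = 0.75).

t_e = 0.707 × 0.625 = 0.4419 in.
R_nwl = 0.6 × 100 × 0.4419 × 22 = 583.3 kip (longitudinal, 2 welds).
R_nwt = 0.6 × 100 × 0.4419 × 6 = 159.1 kip (transverse, base value).
(i) R_nwl + R_nwt = 742.3 kip; (ii) 0.85 R_nwl + 1.5 R_nwt = 734.4 kip.
R_n = max = 742.3 kip [governs: (i)]; φR_n = 556.8 kip.

φR_n ≈ 557 kip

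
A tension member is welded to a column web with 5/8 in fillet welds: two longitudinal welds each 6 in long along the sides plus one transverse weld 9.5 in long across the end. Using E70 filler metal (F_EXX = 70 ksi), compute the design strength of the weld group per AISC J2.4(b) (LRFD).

φR_n ≈ 340 kip

t_e = 0.707 × 0.625 = 0.4419 in.
R_nwl = 0.6 × 70 × 0.4419 × 12 = 222.7 kip (longitudinal, 2 welds).
R_nwt = 0.6 × 70 × 0.4419 × 9.5 = 176.3 kip (transverse, base value).
(i) R_nwl + R_nwt = 399 kip; (ii) 0.85 R_nwl + 1.5 R_nwt = 453.8 kip.
R_n = max = 453.8 kip [governs: (ii)]; φR_n = 340.3 kip.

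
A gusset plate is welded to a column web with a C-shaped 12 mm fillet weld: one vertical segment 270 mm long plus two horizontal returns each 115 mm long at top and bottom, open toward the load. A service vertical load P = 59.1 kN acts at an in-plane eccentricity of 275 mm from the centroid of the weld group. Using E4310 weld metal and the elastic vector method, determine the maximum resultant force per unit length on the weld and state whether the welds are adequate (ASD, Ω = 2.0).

E43XX → F_EXX = 430 MPa.
Total weld length L_w = 500 mm. Treat welds as unit-width lines.
Centroid: x̄ = 2×115×57.5 / 500 = 26.45 mm from the vertical weld.
Polar moment about centroid: J = I_x + I_y = [270³/12 + 2×115×135²] + [270×26.45² + 2(115³/12 + 115×31.05²)] = 6496000 mm³.
Direct shear f_v = P/L_w = 59.1×10³ / 500 = 118.2 N/mm (vertical).
Torsion M = P·e = 59.1×10³ × 275 = 16252000 N·mm.
Critical point at (x, y) = (88.55, 135) from centroid. f_tx = M·y/J = 337.8 N/mm; f_ty = M·x/J = 221.5 N/mm.
Resultant f_max = √[f_tx² + (f_v + f_ty)²] = √[337.8² + (118.2 + 221.5)²] = 479.1 N/mm.
Capacity per unit length: r_n/Ω = (1/2.0) × 0.6 × 430 × (0.707 × 12) = 1094 N/mm.
479.1 ≤ 1094 → adequate.

f_max ≈ 479 N/mm; adequate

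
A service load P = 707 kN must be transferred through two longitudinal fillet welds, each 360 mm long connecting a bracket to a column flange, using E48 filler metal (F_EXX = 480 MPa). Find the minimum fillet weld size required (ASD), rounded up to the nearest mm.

Total weld length L = 720 mm.
Required throat t_e = P × Ω / (0.6 F_EXX × L) = 707 × 2.0 / (0.6 × 480 × 720 × 10⁻³) = 6.819 mm.
Required leg w = t_e / 0.707 = 9.645 mm → use 10 mm.

w = 10 mm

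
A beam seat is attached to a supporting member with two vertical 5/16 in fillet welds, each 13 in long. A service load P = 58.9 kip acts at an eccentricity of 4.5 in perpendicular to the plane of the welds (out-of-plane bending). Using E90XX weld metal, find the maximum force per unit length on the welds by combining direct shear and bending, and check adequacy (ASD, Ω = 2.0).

E90XX → F_EXX = 90 ksi.
L_w = 2 × 13 = 26 in; section modulus (unit throat) S = 2 × L²/6 = 56.33 in².
Direct shear f_v = P/L_w = 58.9/26 = 2.265 kip/in.
Moment M = P × e = 58.9 × 4.5 = 265.05 kip·in; bending f_b = M/S = 4.705 kip/in.
f_max = √(f_v² + f_b²) = √(2.265² + 4.705²) = 5.222 kip/in.
r_n/Ω = (1/2.0) × 0.6 × 90 × (0.707 × 0.3125) = 5.965 kip/in → adequate.

f_max ≈ 5.22 kip/in; adequate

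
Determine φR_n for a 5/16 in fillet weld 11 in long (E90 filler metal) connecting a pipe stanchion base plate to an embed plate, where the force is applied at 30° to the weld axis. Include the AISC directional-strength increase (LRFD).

φR_n ≈ 116 kip

E90XX → F_EXX = 90 ksi.
t_e = 0.707 × 0.3125 = 0.2209 in; A_we = 0.2209 × 11 = 2.43 in².
Directional factor: 1.0 + 0.5 sin^1.5(30°) = 1.177.
F_nw = 0.6 × 90 × 1.177 = 63.55 ksi.
φR_n = 0.75 × 63.55 × 2.43 = 115.8 kip.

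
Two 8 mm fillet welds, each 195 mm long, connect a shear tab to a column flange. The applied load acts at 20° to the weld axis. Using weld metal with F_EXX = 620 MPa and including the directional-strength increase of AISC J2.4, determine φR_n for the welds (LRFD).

t_e = 0.707 × 8 = 5.656 mm; A_we = 5.656 × 390 = 2206 mm².
Directional factor: 1.0 + 0.5 sin^1.5(20°) = 1.1.
F_nw = 0.6 × 620 × 1.1 = 409.2 MPa.
φR_n = 0.75 × 409.2 × 2206 × 10⁻³ = 677 kN.

φR_n ≈ 677 kN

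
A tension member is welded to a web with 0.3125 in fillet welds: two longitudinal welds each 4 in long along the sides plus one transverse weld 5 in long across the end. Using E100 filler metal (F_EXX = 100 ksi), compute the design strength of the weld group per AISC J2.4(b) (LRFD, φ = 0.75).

φR_n ≈ 142 kips

t_e = 0.707 × 0.3125 = 0.2209 in.
R_nwl = 0.6 × 100 × 0.2209 × 8 = 106 kips (longitudinal, 2 welds).
R_nwt = 0.6 × 100 × 0.2209 × 5 = 66.28 kips (transverse, base value).
(i) R_nwl + R_nwt = 172.3 kips; (ii) 0.85 R_nwl + 1.5 R_nwt = 189.6 kips.
R_n = max = 189.6 kips [governs: (ii)]; φR_n = 142.2 kips.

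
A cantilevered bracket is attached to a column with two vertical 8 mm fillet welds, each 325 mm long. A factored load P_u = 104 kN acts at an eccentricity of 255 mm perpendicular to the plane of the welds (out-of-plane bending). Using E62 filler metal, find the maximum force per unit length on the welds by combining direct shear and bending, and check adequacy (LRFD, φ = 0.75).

f_max ≈ 770 N/mm; adequate

E62XX → F_EXX = 620 MPa.
L_w = 2 × 325 = 650 mm; section modulus (unit throat) S = 2 × L²/6 = 35210 mm².
Direct shear f_v = P/L_w = 104×10³/650 = 160 N/mm.
Moment M = P × e = 104×10³ × 255 = 26520000 N·mm; bending f_b = M/S = 753.2 N/mm.
f_max = √(f_v² + f_b²) = √(160² + 753.2²) = 770 N/mm.
φr_n = 0.75 × 0.6 × 620 × (0.707 × 8) = 1578 N/mm → adequate.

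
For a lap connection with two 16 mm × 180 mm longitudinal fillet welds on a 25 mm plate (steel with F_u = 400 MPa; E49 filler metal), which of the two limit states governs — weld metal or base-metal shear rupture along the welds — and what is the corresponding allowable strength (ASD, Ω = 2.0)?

R_n/Ω ≈ 599 kN (weld metal governs)

E49XX → F_EXX = 490 MPa.
t_e = 0.707 × 16 = 11.31 mm; L = 360 mm.
Weld metal: R_n/Ω = (1/2.0) × 0.6 × 490 × 11.31 × 360 × 10⁻³ = 598.6 kN.
Base metal (shear rupture): R_n/Ω = (1/2.0) × 0.6 × 400 × 25 × 360 × 10⁻³ = 1080 kN.
Governing: weld metal.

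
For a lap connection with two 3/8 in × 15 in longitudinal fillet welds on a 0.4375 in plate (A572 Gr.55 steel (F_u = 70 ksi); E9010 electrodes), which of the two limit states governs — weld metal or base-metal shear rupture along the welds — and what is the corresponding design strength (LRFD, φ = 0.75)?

φR_n ≈ 322 kip (weld metal governs)

E90XX → F_EXX = 90 ksi.
t_e = 0.707 × 0.375 = 0.2651 in; L = 30 in.
Weld metal: φR_n = 0.75 × 0.6 × 90 × 0.2651 × 30 = 322.1 kip.
Base metal (shear rupture): φR_n = 0.75 × 0.6 × 70 × 0.4375 × 30 = 413.4 kip.
Governing: weld metal.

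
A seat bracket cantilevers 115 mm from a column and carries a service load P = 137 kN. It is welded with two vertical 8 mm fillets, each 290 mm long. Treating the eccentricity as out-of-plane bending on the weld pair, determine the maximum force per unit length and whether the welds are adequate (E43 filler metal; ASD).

E43XX → F_EXX = 430 MPa.
L_w = 2 × 290 = 580 mm; section modulus (unit throat) S = 2 × L²/6 = 28030 mm².
Direct shear f_v = P/L_w = 137×10³/580 = 236.2 N/mm.
Moment M = P × e = 137×10³ × 115 = 15755000 N·mm; bending f_b = M/S = 562 N/mm.
f_max = √(f_v² + f_b²) = √(236.2² + 562²) = 609.6 N/mm.
r_n/Ω = (1/2.0) × 0.6 × 430 × (0.707 × 8) = 729.6 N/mm → adequate.

f_max ≈ 610 N/mm; adequate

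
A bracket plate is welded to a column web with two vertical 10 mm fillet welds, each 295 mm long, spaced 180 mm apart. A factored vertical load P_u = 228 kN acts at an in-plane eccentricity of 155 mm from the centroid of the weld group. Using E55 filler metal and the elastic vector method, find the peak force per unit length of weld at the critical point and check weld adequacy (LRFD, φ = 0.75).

E55XX → F_EXX = 550 MPa.
Total weld length L_w = 590 mm. Treat welds as unit-width lines.
Polar moment about centroid: J = 2[d³/12 + d(b/2)²] = 2[295³/12 + 295×90²] = 9058000 mm³.
Direct shear f_v = P/L_w = 228×10³ / 590 = 386.4 N/mm (vertical).
Torsion M = P·e = 228×10³ × 155 = 35340000 N·mm.
Critical point at (x, y) = (90, 147.5) from centroid. f_tx = M·y/J = 575.5 N/mm; f_ty = M·x/J = 351.1 N/mm.
Resultant f_max = √[f_tx² + (f_v + f_ty)²] = √[575.5² + (386.4 + 351.1)²] = 935.5 N/mm.
Capacity per unit length: φr_n = 0.75 × 0.6 × 550 × (0.707 × 10) = 1750 N/mm.
935.5 ≤ 1750 → adequate.

f_max ≈ 936 N/mm; adequate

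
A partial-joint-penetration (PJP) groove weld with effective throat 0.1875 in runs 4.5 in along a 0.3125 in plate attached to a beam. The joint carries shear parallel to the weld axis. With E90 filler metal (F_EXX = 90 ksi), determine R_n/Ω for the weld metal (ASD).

R_n/Ω ≈ 22.8 kips

Effective throat (given) t_e = 0.1875 in.
A_we = 0.1875 × 4.5 = 0.8438 in².
F_nw = 0.6 F_EXX = 54 ksi.
R_n/Ω = (54 × 0.8438) / 2.0 = 22.78 kips.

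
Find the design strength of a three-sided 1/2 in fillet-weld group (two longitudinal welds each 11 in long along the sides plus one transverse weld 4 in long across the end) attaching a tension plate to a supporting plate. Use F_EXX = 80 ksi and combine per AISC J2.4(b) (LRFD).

t_e = 0.707 × 0.5 = 0.3535 in.
R_nwl = 0.6 × 80 × 0.3535 × 22 = 373.3 kip (longitudinal, 2 welds).
R_nwt = 0.6 × 80 × 0.3535 × 4 = 67.87 kip (transverse, base value).
(i) R_nwl + R_nwt = 441.2 kip; (ii) 0.85 R_nwl + 1.5 R_nwt = 419.1 kip.
R_n = max = 441.2 kip [governs: (i)]; φR_n = 330.9 kip.

φR_n ≈ 331 kip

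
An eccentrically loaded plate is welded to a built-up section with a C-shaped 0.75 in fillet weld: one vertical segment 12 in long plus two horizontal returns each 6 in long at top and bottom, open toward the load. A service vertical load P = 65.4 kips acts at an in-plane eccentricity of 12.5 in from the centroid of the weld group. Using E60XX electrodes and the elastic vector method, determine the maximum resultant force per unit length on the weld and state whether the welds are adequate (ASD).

f_max ≈ 11.1 kip/in; NOT adequate

E60XX → F_EXX = 60 ksi.
Total weld length L_w = 24 in. Treat welds as unit-width lines.
Centroid: x̄ = 2×6×3 / 24 = 1.5 in from the vertical weld.
Polar moment about centroid: J = I_x + I_y = [12³/12 + 2×6×6²] + [12×1.5² + 2(6³/12 + 6×1.5²)] = 666 in³.
Direct shear f_v = P/L_w = 65.4 / 24 = 2.725 kip/in (vertical).
Torsion M = P·e = 65.4 × 12.5 = 817.5 kip·in.
Critical point at (x, y) = (4.5, 6) from centroid. f_tx = M·y/J = 7.365 kip/in; f_ty = M·x/J = 5.524 kip/in.
Resultant f_max = √[f_tx² + (f_v + f_ty)²] = √[7.365² + (2.725 + 5.524)²] = 11.06 kip/in.
Capacity per unit length: r_n/Ω = (1/2.0) × 0.6 × 60 × (0.707 × 0.75) = 9.544 kip/in.
11.06 > 9.544 → NOT adequate.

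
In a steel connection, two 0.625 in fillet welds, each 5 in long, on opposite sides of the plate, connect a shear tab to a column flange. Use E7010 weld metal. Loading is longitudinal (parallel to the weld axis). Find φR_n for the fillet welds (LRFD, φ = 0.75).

E70XX → F_EXX = 70 ksi.
Effective throat t_e = 0.707 × 0.625 = 0.4419 in.
Total length L = 10 in; A_we = 0.4419 × 10 = 4.419 in².
F_nw = 0.6 F_EXX = 0.6 × 70 = 42 ksi.
φR_n = 0.75 × 42 × 4.419 = 139.2 kip.

φR_n ≈ 139 kip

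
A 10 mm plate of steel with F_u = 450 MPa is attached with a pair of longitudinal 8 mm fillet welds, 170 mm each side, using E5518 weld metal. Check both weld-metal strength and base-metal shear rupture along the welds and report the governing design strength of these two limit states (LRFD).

E55XX → F_EXX = 550 MPa.
t_e = 0.707 × 8 = 5.656 mm; L = 340 mm.
Weld metal: φR_n = 0.75 × 0.6 × 550 × 5.656 × 340 × 10⁻³ = 476 kN.
Base metal (shear rupture): φR_n = 0.75 × 0.6 × 450 × 10 × 340 × 10⁻³ = 688.5 kN.
Governing: weld metal.

φR_n ≈ 476 kN (weld metal governs)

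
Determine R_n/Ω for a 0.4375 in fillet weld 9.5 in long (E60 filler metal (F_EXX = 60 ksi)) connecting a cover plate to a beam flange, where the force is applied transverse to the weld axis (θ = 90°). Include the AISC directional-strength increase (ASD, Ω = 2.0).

R_n/Ω ≈ 79.3 kip

t_e = 0.707 × 0.4375 = 0.3093 in; A_we = 0.3093 × 9.5 = 2.938 in².
Directional factor: 1.0 + 0.5 sin^1.5(90°) = 1.5.
F_nw = 0.6 × 60 × 1.5 = 54 ksi.
R_n/Ω = (54 × 2.938) / 2.0 = 79.34 kip.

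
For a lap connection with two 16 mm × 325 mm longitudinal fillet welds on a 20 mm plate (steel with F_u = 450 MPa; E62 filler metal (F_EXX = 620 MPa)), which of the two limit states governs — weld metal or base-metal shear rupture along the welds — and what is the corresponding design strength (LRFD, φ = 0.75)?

φR_n ≈ 2050 kN (weld metal governs)

t_e = 0.707 × 16 = 11.31 mm; L = 650 mm.
Weld metal: φR_n = 0.75 × 0.6 × 620 × 11.31 × 650 × 10⁻³ = 2051 kN.
Base metal (shear rupture): φR_n = 0.75 × 0.6 × 450 × 20 × 650 × 10⁻³ = 2632 kN.
Governing: weld metal.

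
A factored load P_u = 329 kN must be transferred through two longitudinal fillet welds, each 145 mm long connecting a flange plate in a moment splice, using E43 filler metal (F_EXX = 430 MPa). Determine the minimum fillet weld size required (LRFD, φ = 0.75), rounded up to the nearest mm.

w = 9 mm

Total weld length L = 290 mm.
Required throat t_e = P_u / (φ × 0.6 F_EXX × L) = 329 / (0.75 × 0.6 × 430 × 290 × 10⁻³) = 5.863 mm.
Required leg w = t_e / 0.707 = 8.293 mm → use 9 mm.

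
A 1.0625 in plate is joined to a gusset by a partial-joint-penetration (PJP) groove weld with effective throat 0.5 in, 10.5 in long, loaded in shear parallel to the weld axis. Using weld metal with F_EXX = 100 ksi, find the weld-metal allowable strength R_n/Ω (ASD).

R_n/Ω ≈ 158 kips

Effective throat (given) t_e = 0.5 in.
A_we = 0.5 × 10.5 = 5.25 in².
F_nw = 0.6 F_EXX = 60 ksi.
R_n/Ω = (60 × 5.25) / 2.0 = 157.5 kips.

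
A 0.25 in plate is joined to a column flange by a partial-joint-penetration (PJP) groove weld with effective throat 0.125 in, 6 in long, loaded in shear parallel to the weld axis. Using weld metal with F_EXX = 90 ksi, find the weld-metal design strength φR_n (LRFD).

Effective throat (given) t_e = 0.125 in.
A_we = 0.125 × 6 = 0.75 in².
F_nw = 0.6 F_EXX = 54 ksi.
φR_n = 0.75 × 54 × 0.75 = 30.38 kips.

φR_n ≈ 30.4 kips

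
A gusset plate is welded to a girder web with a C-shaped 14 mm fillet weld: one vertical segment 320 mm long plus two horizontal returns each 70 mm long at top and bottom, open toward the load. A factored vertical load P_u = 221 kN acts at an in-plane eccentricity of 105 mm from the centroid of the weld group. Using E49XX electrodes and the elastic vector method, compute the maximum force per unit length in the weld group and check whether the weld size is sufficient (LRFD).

E49XX → F_EXX = 490 MPa.
Total weld length L_w = 460 mm. Treat welds as unit-width lines.
Centroid: x̄ = 2×70×35 / 460 = 10.65 mm from the vertical weld.
Polar moment about centroid: J = I_x + I_y = [320³/12 + 2×70×160²] + [320×10.65² + 2(70³/12 + 70×24.35²)] = 6491000 mm³.
Direct shear f_v = P/L_w = 221×10³ / 460 = 480.4 N/mm (vertical).
Torsion M = P·e = 221×10³ × 105 = 23205000 N·mm.
Critical point at (x, y) = (59.35, 160) from centroid. f_tx = M·y/J = 572 N/mm; f_ty = M·x/J = 212.2 N/mm.
Resultant f_max = √[f_tx² + (f_v + f_ty)²] = √[572² + (480.4 + 212.2)²] = 898.2 N/mm.
Capacity per unit length: φr_n = 0.75 × 0.6 × 490 × (0.707 × 14) = 2183 N/mm.
898.2 ≤ 2183 → adequate.

f_max ≈ 898 N/mm; adequate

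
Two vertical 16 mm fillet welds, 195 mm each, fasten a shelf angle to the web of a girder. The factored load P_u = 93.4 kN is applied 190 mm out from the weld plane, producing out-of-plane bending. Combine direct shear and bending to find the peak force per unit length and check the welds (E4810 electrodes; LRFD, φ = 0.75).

E48XX → F_EXX = 480 MPa.
L_w = 2 × 195 = 390 mm; section modulus (unit throat) S = 2 × L²/6 = 12680 mm².
Direct shear f_v = P/L_w = 93.4×10³/390 = 239.5 N/mm.
Moment M = P × e = 93.4×10³ × 190 = 17746000 N·mm; bending f_b = M/S = 1400 N/mm.
f_max = √(f_v² + f_b²) = √(239.5² + 1400²) = 1420 N/mm.
φr_n = 0.75 × 0.6 × 480 × (0.707 × 16) = 2443 N/mm → adequate.

f_max ≈ 1420 N/mm; adequate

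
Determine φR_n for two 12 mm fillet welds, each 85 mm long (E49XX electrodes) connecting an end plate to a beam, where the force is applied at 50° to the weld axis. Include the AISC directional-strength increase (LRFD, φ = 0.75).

E49XX → F_EXX = 490 MPa.
t_e = 0.707 × 12 = 8.484 mm; A_we = 8.484 × 170 = 1442 mm².
Directional factor: 1.0 + 0.5 sin^1.5(50°) = 1.335.
F_nw = 0.6 × 490 × 1.335 = 392.6 MPa.
φR_n = 0.75 × 392.6 × 1442 × 10⁻³ = 424.6 kN.

φR_n ≈ 425 kN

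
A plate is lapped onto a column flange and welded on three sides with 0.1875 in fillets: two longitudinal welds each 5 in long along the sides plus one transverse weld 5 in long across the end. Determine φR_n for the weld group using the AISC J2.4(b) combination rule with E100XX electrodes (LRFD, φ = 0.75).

E100XX → F_EXX = 100 ksi.
t_e = 0.707 × 0.1875 = 0.1326 in.
R_nwl = 0.6 × 100 × 0.1326 × 10 = 79.54 kip (longitudinal, 2 welds).
R_nwt = 0.6 × 100 × 0.1326 × 5 = 39.77 kip (transverse, base value).
(i) R_nwl + R_nwt = 119.3 kip; (ii) 0.85 R_nwl + 1.5 R_nwt = 127.3 kip.
R_n = max = 127.3 kip [governs: (ii)]; φR_n = 95.45 kip.

φR_n ≈ 95.4 kip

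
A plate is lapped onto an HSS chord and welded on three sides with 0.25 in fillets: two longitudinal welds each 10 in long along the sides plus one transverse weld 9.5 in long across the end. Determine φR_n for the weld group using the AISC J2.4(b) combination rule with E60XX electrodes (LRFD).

E60XX → F_EXX = 60 ksi.
t_e = 0.707 × 0.25 = 0.1767 in.
R_nwl = 0.6 × 60 × 0.1767 × 20 = 127.3 kips (longitudinal, 2 welds).
R_nwt = 0.6 × 60 × 0.1767 × 9.5 = 60.45 kips (transverse, base value).
(i) R_nwl + R_nwt = 187.7 kips; (ii) 0.85 R_nwl + 1.5 R_nwt = 198.8 kips.
R_n = max = 198.8 kips [governs: (ii)]; φR_n = 149.1 kips.

φR_n ≈ 149 kips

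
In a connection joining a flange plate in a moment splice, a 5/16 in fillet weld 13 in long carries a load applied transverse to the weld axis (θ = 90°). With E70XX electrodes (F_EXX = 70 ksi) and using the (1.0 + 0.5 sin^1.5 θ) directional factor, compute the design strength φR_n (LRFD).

φR_n ≈ 136 kip

t_e = 0.707 × 0.3125 = 0.2209 in; A_we = 0.2209 × 13 = 2.872 in².
Directional factor: 1.0 + 0.5 sin^1.5(90°) = 1.5.
F_nw = 0.6 × 70 × 1.5 = 63 ksi.
φR_n = 0.75 × 63 × 2.872 = 135.7 kip.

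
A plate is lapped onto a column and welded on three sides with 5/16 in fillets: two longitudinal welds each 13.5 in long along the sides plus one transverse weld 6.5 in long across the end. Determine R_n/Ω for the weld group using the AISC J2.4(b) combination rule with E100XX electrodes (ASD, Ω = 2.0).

R_n/Ω ≈ 222 kip

E100XX → F_EXX = 100 ksi.
t_e = 0.707 × 0.3125 = 0.2209 in.
R_nwl = 0.6 × 100 × 0.2209 × 27 = 357.9 kip (longitudinal, 2 welds).
R_nwt = 0.6 × 100 × 0.2209 × 6.5 = 86.17 kip (transverse, base value).
(i) R_nwl + R_nwt = 444.1 kip; (ii) 0.85 R_nwl + 1.5 R_nwt = 433.5 kip.
R_n = max = 444.1 kip [governs: (i)]; R_n/Ω = 222 kip.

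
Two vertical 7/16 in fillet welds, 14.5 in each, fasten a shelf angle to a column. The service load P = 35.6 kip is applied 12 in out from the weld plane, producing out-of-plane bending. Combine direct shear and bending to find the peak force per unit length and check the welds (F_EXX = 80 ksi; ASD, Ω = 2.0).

L_w = 2 × 14.5 = 29 in; section modulus (unit throat) S = 2 × L²/6 = 70.08 in².
Direct shear f_v = P/L_w = 35.6/29 = 1.228 kip/in.
Moment M = P × e = 35.6 × 12 = 427.2 kip·in; bending f_b = M/S = 6.096 kip/in.
f_max = √(f_v² + f_b²) = √(1.228² + 6.096²) = 6.218 kip/in.
r_n/Ω = (1/2.0) × 0.6 × 80 × (0.707 × 0.4375) = 7.423 kip/in → adequate.

f_max ≈ 6.22 kip/in; adequate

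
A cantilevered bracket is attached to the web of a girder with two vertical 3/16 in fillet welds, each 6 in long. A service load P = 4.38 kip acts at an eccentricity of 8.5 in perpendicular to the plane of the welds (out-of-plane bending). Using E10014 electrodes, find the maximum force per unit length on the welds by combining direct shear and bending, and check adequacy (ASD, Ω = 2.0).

E100XX → F_EXX = 100 ksi.
L_w = 2 × 6 = 12 in; section modulus (unit throat) S = 2 × L²/6 = 12 in².
Direct shear f_v = P/L_w = 4.38/12 = 0.365 kip/in.
Moment M = P × e = 4.38 × 8.5 = 37.23 kip·in; bending f_b = M/S = 3.102 kip/in.
f_max = √(f_v² + f_b²) = √(0.365² + 3.102²) = 3.124 kip/in.
r_n/Ω = (1/2.0) × 0.6 × 100 × (0.707 × 0.1875) = 3.977 kip/in → adequate.

f_max ≈ 3.12 kip/in; adequate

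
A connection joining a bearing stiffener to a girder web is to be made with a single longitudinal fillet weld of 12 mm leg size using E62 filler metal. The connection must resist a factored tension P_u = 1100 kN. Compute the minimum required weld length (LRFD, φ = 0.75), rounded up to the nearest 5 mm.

L = 465 mm

E62XX → F_EXX = 620 MPa.
Throat t_e = 0.707 × 12 = 8.484 mm.
φr_n = 0.75 × 0.6 × 620 × 8.484 × 10⁻³ = 2.367 kN/mm.
L_req = P_u / φr_n = 1100 / 2.367 = 464.7 mm total.
Round up → use L = 465 mm.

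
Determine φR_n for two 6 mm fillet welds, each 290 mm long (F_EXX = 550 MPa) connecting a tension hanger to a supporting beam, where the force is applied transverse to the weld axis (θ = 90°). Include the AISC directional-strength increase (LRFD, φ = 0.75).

φR_n ≈ 913 kN

t_e = 0.707 × 6 = 4.242 mm; A_we = 4.242 × 580 = 2460 mm².
Directional factor: 1.0 + 0.5 sin^1.5(90°) = 1.5.
F_nw = 0.6 × 550 × 1.5 = 495 MPa.
φR_n = 0.75 × 495 × 2460 × 10⁻³ = 913.4 kN.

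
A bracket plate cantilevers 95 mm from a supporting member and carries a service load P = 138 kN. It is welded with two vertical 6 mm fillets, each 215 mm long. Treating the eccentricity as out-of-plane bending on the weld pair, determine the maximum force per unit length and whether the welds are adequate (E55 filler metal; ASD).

E55XX → F_EXX = 550 MPa.
L_w = 2 × 215 = 430 mm; section modulus (unit throat) S = 2 × L²/6 = 15410 mm².
Direct shear f_v = P/L_w = 138×10³/430 = 320.9 N/mm.
Moment M = P × e = 138×10³ × 95 = 13110000 N·mm; bending f_b = M/S = 850.8 N/mm.
f_max = √(f_v² + f_b²) = √(320.9² + 850.8²) = 909.4 N/mm.
r_n/Ω = (1/2.0) × 0.6 × 550 × (0.707 × 6) = 699.9 N/mm → NOT adequate.

f_max ≈ 909 N/mm; NOT adequate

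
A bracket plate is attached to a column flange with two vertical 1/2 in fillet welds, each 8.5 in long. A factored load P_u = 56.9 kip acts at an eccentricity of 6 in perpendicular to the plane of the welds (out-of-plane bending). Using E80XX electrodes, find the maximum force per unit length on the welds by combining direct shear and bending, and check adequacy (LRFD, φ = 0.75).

E80XX → F_EXX = 80 ksi.
L_w = 2 × 8.5 = 17 in; section modulus (unit throat) S = 2 × L²/6 = 24.08 in².
Direct shear f_v = P/L_w = 56.9/17 = 3.347 kip/in.
Moment M = P × e = 56.9 × 6 = 341.4 kip·in; bending f_b = M/S = 14.18 kip/in.
f_max = √(f_v² + f_b²) = √(3.347² + 14.18²) = 14.57 kip/in.
φr_n = 0.75 × 0.6 × 80 × (0.707 × 0.5) = 12.73 kip/in → NOT adequate.

f_max ≈ 14.6 kip/in; NOT adequate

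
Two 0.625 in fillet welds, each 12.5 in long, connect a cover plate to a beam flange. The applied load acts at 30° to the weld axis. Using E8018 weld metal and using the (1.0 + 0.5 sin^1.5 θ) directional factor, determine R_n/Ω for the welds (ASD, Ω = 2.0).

E80XX → F_EXX = 80 ksi.
t_e = 0.707 × 0.625 = 0.4419 in; A_we = 0.4419 × 25 = 11.05 in².
Directional factor: 1.0 + 0.5 sin^1.5(30°) = 1.177.
F_nw = 0.6 × 80 × 1.177 = 56.49 ksi.
R_n/Ω = (56.49 × 11.05) / 2.0 = 312 kips.

R_n/Ω ≈ 312 kips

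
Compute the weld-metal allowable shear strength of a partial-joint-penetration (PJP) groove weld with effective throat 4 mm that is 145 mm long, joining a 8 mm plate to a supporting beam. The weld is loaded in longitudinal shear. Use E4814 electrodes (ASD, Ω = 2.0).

E48XX → F_EXX = 480 MPa.
Effective throat (given) t_e = 4 mm.
A_we = 4 × 145 = 580 mm².
F_nw = 0.6 F_EXX = 288 MPa.
R_n/Ω = (288 × 580) / 2.0 × 10⁻³ = 83.52 kN.

R_n/Ω ≈ 83.5 kN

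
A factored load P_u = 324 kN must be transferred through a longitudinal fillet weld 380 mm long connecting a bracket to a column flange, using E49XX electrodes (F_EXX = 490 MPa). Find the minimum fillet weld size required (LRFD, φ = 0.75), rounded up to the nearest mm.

w = 6 mm

Total weld length L = 380 mm.
Required throat t_e = P_u / (φ × 0.6 F_EXX × L) = 324 / (0.75 × 0.6 × 490 × 380 × 10⁻³) = 3.867 mm.
Required leg w = t_e / 0.707 = 5.469 mm → use 6 mm.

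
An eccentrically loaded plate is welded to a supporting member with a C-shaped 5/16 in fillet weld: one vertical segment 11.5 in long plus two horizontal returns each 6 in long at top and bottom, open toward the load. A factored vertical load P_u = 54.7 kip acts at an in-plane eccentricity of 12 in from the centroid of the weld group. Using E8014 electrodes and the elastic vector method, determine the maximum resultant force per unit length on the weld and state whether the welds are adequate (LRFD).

E80XX → F_EXX = 80 ksi.
Total weld length L_w = 23.5 in. Treat welds as unit-width lines.
Centroid: x̄ = 2×6×3 / 23.5 = 1.532 in from the vertical weld.
Polar moment about centroid: J = I_x + I_y = [11.5³/12 + 2×6×5.75²] + [11.5×1.532² + 2(6³/12 + 6×1.468²)] = 612.3 in³.
Direct shear f_v = P/L_w = 54.7 / 23.5 = 2.328 kip/in (vertical).
Torsion M = P·e = 54.7 × 12 = 656.4 kip·in.
Critical point at (x, y) = (4.468, 5.75) from centroid. f_tx = M·y/J = 6.164 kip/in; f_ty = M·x/J = 4.79 kip/in.
Resultant f_max = √[f_tx² + (f_v + f_ty)²] = √[6.164² + (2.328 + 4.79)²] = 9.415 kip/in.
Capacity per unit length: φr_n = 0.75 × 0.6 × 80 × (0.707 × 0.3125) = 7.954 kip/in.
9.415 > 7.954 → NOT adequate.

f_max ≈ 9.42 kip/in; NOT adequate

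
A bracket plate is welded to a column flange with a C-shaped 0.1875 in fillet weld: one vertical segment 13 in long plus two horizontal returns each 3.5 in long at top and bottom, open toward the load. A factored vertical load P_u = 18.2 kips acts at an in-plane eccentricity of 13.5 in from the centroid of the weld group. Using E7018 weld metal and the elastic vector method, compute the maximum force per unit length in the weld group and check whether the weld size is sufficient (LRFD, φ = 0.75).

f_max ≈ 3.95 kip/in; adequate

E70XX → F_EXX = 70 ksi.
Total weld length L_w = 20 in. Treat welds as unit-width lines.
Centroid: x̄ = 2×3.5×1.75 / 20 = 0.6125 in from the vertical weld.
Polar moment about centroid: J = I_x + I_y = [13³/12 + 2×3.5×6.5²] + [13×0.6125² + 2(3.5³/12 + 3.5×1.137²)] = 499.9 in³.
Direct shear f_v = P/L_w = 18.2 / 20 = 0.91 kip/in (vertical).
Torsion M = P·e = 18.2 × 13.5 = 245.7 kip·in.
Critical point at (x, y) = (2.888, 6.5) from centroid. f_tx = M·y/J = 3.195 kip/in; f_ty = M·x/J = 1.419 kip/in.
Resultant f_max = √[f_tx² + (f_v + f_ty)²] = √[3.195² + (0.91 + 1.419)²] = 3.954 kip/in.
Capacity per unit length: φr_n = 0.75 × 0.6 × 70 × (0.707 × 0.1875) = 4.176 kip/in.
3.954 ≤ 4.176 → adequate.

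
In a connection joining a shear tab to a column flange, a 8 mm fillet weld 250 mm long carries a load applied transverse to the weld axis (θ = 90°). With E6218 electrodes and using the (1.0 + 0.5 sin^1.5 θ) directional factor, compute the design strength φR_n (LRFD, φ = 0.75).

E62XX → F_EXX = 620 MPa.
t_e = 0.707 × 8 = 5.656 mm; A_we = 5.656 × 250 = 1414 mm².
Directional factor: 1.0 + 0.5 sin^1.5(90°) = 1.5.
F_nw = 0.6 × 620 × 1.5 = 558 MPa.
φR_n = 0.75 × 558 × 1414 × 10⁻³ = 591.8 kN.

φR_n ≈ 592 kN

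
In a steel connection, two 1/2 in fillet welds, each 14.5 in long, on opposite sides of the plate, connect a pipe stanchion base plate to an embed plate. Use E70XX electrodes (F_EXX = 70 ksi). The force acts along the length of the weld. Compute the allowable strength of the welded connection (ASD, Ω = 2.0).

R_n/Ω ≈ 215 kips

Effective throat t_e = 0.707 × 0.5 = 0.3535 in.
Total length L = 29 in; A_we = 0.3535 × 29 = 10.25 in².
F_nw = 0.6 F_EXX = 0.6 × 70 = 42 ksi.
R_n = 42 × 10.25 = 430.6 kips; R_n/Ω = 430.6/2.0 = 215.3 kips.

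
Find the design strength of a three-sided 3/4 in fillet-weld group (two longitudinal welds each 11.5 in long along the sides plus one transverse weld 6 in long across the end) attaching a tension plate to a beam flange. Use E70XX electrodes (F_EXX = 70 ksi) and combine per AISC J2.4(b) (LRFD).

φR_n ≈ 484 kips

t_e = 0.707 × 0.75 = 0.5302 in.
R_nwl = 0.6 × 70 × 0.5302 × 23 = 512.2 kips (longitudinal, 2 welds).
R_nwt = 0.6 × 70 × 0.5302 × 6 = 133.6 kips (transverse, base value).
(i) R_nwl + R_nwt = 645.8 kips; (ii) 0.85 R_nwl + 1.5 R_nwt = 635.8 kips.
R_n = max = 645.8 kips [governs: (i)]; φR_n = 484.4 kips.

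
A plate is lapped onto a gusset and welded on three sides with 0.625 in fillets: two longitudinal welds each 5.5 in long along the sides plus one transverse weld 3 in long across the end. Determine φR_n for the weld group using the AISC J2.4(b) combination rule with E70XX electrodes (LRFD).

E70XX → F_EXX = 70 ksi.
t_e = 0.707 × 0.625 = 0.4419 in.
R_nwl = 0.6 × 70 × 0.4419 × 11 = 204.1 kip (longitudinal, 2 welds).
R_nwt = 0.6 × 70 × 0.4419 × 3 = 55.68 kip (transverse, base value).
(i) R_nwl + R_nwt = 259.8 kip; (ii) 0.85 R_nwl + 1.5 R_nwt = 257 kip.
R_n = max = 259.8 kip [governs: (i)]; φR_n = 194.9 kip.

φR_n ≈ 195 kip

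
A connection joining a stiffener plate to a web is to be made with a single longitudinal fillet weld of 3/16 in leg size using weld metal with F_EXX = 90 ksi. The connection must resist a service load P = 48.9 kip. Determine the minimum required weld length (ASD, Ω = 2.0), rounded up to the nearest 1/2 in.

L = 14 in

Throat t_e = 0.707 × 0.1875 = 0.1326 in.
r_n/Ω = (0.6 × 90 × 0.1326) / 2.0 = 3.579 kip/in.
L_req = P / (r_n/Ω) = 48.9 / 3.579 = 13.66 in total.
Round up → use L = 14 in.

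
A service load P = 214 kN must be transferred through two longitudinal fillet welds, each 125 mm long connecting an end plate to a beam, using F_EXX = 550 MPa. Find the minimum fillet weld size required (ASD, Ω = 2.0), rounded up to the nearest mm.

w = 8 mm

Total weld length L = 250 mm.
Required throat t_e = P × Ω / (0.6 F_EXX × L) = 214 × 2.0 / (0.6 × 550 × 250 × 10⁻³) = 5.188 mm.
Required leg w = t_e / 0.707 = 7.338 mm → use 8 mm.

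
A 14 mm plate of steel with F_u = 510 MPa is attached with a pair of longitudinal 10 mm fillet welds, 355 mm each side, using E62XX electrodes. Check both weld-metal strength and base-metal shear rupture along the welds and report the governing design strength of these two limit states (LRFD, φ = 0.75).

E62XX → F_EXX = 620 MPa.
t_e = 0.707 × 10 = 7.07 mm; L = 710 mm.
Weld metal: φR_n = 0.75 × 0.6 × 620 × 7.07 × 710 × 10⁻³ = 1400 kN.
Base metal (shear rupture): φR_n = 0.75 × 0.6 × 510 × 14 × 710 × 10⁻³ = 2281 kN.
Governing: weld metal.

φR_n ≈ 1400 kN (weld metal governs)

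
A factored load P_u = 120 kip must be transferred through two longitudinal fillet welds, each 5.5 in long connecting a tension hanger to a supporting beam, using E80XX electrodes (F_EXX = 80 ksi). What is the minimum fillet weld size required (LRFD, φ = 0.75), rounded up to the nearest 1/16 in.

Total weld length L = 11 in.
Required throat t_e = P_u / (φ × 0.6 F_EXX × L) = 120 / (0.75 × 0.6 × 80 × 11) = 0.303 in.
Required leg w = t_e / 0.707 = 0.4286 in → use 7/16 in.

w = 7/16 in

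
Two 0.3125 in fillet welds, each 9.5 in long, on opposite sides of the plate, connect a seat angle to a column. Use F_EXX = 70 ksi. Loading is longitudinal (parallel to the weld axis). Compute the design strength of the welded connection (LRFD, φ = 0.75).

φR_n ≈ 132 kip

Effective throat t_e = 0.707 × 0.3125 = 0.2209 in.
Total length L = 19 in; A_we = 0.2209 × 19 = 4.198 in².
F_nw = 0.6 F_EXX = 0.6 × 70 = 42 ksi.
φR_n = 0.75 × 42 × 4.198 = 132.2 kip.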